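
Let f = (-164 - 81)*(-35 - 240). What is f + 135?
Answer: 67510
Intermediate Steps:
f = 67375 (f = -245*(-275) = 67375)
f + 135 = 67375 + 135 = 67510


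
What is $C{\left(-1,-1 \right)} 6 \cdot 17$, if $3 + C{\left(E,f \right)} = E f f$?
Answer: $-408$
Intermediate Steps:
$C{\left(E,f \right)} = -3 + E f^{2}$ ($C{\left(E,f \right)} = -3 + E f f = -3 + E f^{2}$)
$C{\left(-1,-1 \right)} 6 \cdot 17 = \left(-3 - \left(-1\right)^{2}\right) 6 \cdot 17 = \left(-3 - 1\right) 6 \cdot 17 = \left(-4\right) 6 \cdot 17 = \left(-24\right) 17 = -408$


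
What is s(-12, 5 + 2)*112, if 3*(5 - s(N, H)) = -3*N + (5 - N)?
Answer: -4256/3 ≈ -1418.7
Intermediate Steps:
s(N, H) = 10/3 + 4*N/3 (s(N, H) = 5 - (-3*N + (5 - N))/3 = 5 - (5 - 4*N)/3 = 5 + (-5/3 + 4*N/3) = 10/3 + 4*N/3)
s(-12, 5 + 2)*112 = (10/3 + (4/3)*(-12))*112 = (10/3 - 16)*112 = -38/3*112 = -4256/3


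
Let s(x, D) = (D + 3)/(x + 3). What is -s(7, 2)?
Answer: -1/2 ≈ -0.50000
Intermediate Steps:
s(x, D) = (3 + D)/(3 + x)
-s(7, 2) = -(3 + 2)/(3 + 7) = -5/10 = -1*1/2 = -1/2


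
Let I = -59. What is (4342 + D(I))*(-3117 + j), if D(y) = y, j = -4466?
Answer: -32477989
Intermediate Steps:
(4342 + D(I))*(-3117 + j) = (4342 - 59)*(-3117 - 4466) = 4283*(-7583) = -32477989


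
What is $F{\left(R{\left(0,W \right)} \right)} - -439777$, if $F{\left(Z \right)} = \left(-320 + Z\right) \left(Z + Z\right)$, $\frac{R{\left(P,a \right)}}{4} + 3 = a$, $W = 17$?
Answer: $410209$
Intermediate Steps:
$R{\left(P,a \right)} = -12 + 4 a$
$F{\left(Z \right)} = 2 Z \left(-320 + Z\right)$ ($F{\left(Z \right)} = \left(-320 + Z\right) 2 Z = 2 Z \left(-320 + Z\right)$)
$F{\left(R{\left(0,W \right)} \right)} - -439777 = 2 \left(-12 + 4 \cdot 17\right) \left(-320 + \left(-12 + 4 \cdot 17\right)\right) - -439777 = 2 \left(-12 + 68\right) \left(-320 + \left(-12 + 68\right)\right) + 439777 = 2 \cdot 56 \left(-320 + 56\right) + 439777 = 2 \cdot 56 \left(-264\right) + 439777 = -29568 + 439777 = 410209$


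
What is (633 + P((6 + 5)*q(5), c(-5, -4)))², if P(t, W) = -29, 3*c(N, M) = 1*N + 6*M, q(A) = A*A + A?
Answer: 364816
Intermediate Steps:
q(A) = A + A² (q(A) = A² + A = A + A²)
c(N, M) = 2*M + N/3 (c(N, M) = (1*N + 6*M)/3 = (N + 6*M)/3 = 2*M + N/3)
(633 + P((6 + 5)*q(5), c(-5, -4)))² = (633 - 29)² = 604² = 364816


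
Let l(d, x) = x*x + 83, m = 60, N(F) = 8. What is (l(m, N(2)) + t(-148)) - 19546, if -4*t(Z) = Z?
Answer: -19362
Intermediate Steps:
t(Z) = -Z/4
l(d, x) = 83 + x**2 (l(d, x) = x**2 + 83 = 83 + x**2)
(l(m, N(2)) + t(-148)) - 19546 = ((83 + 8**2) - 1/4*(-148)) - 19546 = ((83 + 64) + 37) - 19546 = (147 + 37) - 19546 = 184 - 19546 = -19362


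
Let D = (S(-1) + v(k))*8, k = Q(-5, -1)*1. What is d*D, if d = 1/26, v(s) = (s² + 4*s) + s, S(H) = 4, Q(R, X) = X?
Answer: 0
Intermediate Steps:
k = -1 (k = -1*1 = -1)
v(s) = s² + 5*s
d = 1/26 ≈ 0.038462
D = 0 (D = (4 - (5 - 1))*8 = (4 - 1*4)*8 = (4 - 4)*8 = 0*8 = 0)
d*D = (1/26)*0 = 0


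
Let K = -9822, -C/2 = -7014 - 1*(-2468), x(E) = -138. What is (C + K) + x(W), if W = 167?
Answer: -868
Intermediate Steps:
C = 9092 (C = -2*(-7014 - 1*(-2468)) = -2*(-7014 + 2468) = -2*(-4546) = 9092)
(C + K) + x(W) = (9092 - 9822) - 138 = -730 - 138 = -868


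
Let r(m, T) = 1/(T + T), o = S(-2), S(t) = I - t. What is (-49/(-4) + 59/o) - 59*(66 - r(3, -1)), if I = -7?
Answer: -78461/20 ≈ -3923.1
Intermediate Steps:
S(t) = -7 - t
o = -5 (o = -7 - 1*(-2) = -7 + 2 = -5)
r(m, T) = 1/(2*T)
(-49/(-4) + 59/o) - 59*(66 - r(3, -1)) = (-49/(-4) + 59/(-5)) - 59*(66 - 1/(2*(-1))) = (-49*(-¼) + 59*(-⅕)) - 59*(66 - (-1)/2) = (49/4 - 59/5) - 59*(66 - 1*(-½)) = 9/20 - 59*(66 + ½) = 9/20 - 59*133/2 = 9/20 - 7847/2 = -78461/20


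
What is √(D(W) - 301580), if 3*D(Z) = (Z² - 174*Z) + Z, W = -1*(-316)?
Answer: 4*I*√161166/3 ≈ 535.27*I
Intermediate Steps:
W = 316
D(Z) = -173*Z/3 + Z²/3 (D(Z) = ((Z² - 174*Z) + Z)/3 = (Z² - 173*Z)/3 = -173*Z/3 + Z²/3)
√(D(W) - 301580) = √((⅓)*316*(-173 + 316) - 301580) = √((⅓)*316*143 - 301580) = √(45188/3 - 301580) = √(-859552/3) = 4*I*√161166/3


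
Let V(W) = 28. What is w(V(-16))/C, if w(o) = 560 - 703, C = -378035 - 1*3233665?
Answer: 143/3611700 ≈ 3.9594e-5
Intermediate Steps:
C = -3611700 (C = -378035 - 3233665 = -3611700)
w(o) = -143
w(V(-16))/C = -143/(-3611700) = -143*(-1/3611700) = 143/3611700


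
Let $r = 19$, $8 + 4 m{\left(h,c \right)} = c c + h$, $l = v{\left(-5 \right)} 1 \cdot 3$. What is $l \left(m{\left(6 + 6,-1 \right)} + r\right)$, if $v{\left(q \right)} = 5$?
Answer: $\frac{1215}{4} \approx 303.75$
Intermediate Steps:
$l = 15$ ($l = 5 \cdot 1 \cdot 3 = 5 \cdot 3 = 15$)
$m{\left(h,c \right)} = -2 + \frac{h}{4} + \frac{c^{2}}{4}$ ($m{\left(h,c \right)} = -2 + \frac{c c + h}{4} = -2 + \frac{c^{2} + h}{4} = -2 + \frac{h + c^{2}}{4} = -2 + \left(\frac{h}{4} + \frac{c^{2}}{4}\right) = -2 + \frac{h}{4} + \frac{c^{2}}{4}$)
$l \left(m{\left(6 + 6,-1 \right)} + r\right) = 15 \left(\left(-2 + \frac{6 + 6}{4} + \frac{\left(-1\right)^{2}}{4}\right) + 19\right) = 15 \left(\left(-2 + \frac{1}{4} \cdot 12 + \frac{1}{4} \cdot 1\right) + 19\right) = 15 \left(\left(-2 + 3 + \frac{1}{4}\right) + 19\right) = 15 \left(\frac{5}{4} + 19\right) = 15 \cdot \frac{81}{4} = \frac{1215}{4}$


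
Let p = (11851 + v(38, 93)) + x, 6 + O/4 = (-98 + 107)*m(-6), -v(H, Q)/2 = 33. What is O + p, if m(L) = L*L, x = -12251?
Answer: 806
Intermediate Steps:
v(H, Q) = -66 (v(H, Q) = -2*33 = -66)
m(L) = L²
O = 1272 (O = -24 + 4*((-98 + 107)*(-6)²) = -24 + 4*(9*36) = -24 + 4*324 = -24 + 1296 = 1272)
p = -466 (p = (11851 - 66) - 12251 = 11785 - 12251 = -466)
O + p = 1272 - 466 = 806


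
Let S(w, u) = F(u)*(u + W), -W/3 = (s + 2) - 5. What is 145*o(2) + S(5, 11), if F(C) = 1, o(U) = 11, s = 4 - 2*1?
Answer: 1609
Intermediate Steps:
s = 2 (s = 4 - 2 = 2)
W = 3 (W = -3*((2 + 2) - 5) = -3*(4 - 5) = -3*(-1) = 3)
S(w, u) = 3 + u (S(w, u) = 1*(u + 3) = 1*(3 + u) = 3 + u)
145*o(2) + S(5, 11) = 145*11 + (3 + 11) = 1595 + 14 = 1609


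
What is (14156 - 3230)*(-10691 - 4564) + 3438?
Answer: -166672692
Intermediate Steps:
(14156 - 3230)*(-10691 - 4564) + 3438 = 10926*(-15255) + 3438 = -166676130 + 3438 = -166672692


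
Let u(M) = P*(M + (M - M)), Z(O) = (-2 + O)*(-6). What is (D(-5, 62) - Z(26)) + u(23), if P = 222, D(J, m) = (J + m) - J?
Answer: 5312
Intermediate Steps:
Z(O) = 12 - 6*O
D(J, m) = m
u(M) = 222*M (u(M) = 222*(M + (M - M)) = 222*(M + 0) = 222*M)
(D(-5, 62) - Z(26)) + u(23) = (62 - (12 - 6*26)) + 222*23 = (62 - (12 - 156)) + 5106 = (62 - 1*(-144)) + 5106 = (62 + 144) + 5106 = 206 + 5106 = 5312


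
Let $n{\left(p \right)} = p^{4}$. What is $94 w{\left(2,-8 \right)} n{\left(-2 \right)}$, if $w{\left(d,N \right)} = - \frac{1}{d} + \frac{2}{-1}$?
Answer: $-3760$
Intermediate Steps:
$w{\left(d,N \right)} = -2 - \frac{1}{d}$ ($w{\left(d,N \right)} = - \frac{1}{d} + 2 \left(-1\right) = - \frac{1}{d} - 2 = -2 - \frac{1}{d}$)
$94 w{\left(2,-8 \right)} n{\left(-2 \right)} = 94 \left(-2 - \frac{1}{2}\right) \left(-2\right)^{4} = 94 \left(-2 - \frac{1}{2}\right) 16 = 94 \left(- \frac{5}{2}\right) 16 = \left(-235\right) 16 = -3760$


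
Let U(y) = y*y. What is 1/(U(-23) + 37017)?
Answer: 1/37546 ≈ 2.6634e-5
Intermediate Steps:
U(y) = y²
1/(U(-23) + 37017) = 1/((-23)² + 37017) = 1/(529 + 37017) = 1/37546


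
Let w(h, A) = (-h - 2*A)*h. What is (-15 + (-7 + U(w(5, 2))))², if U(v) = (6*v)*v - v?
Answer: 148181929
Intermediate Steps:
w(h, A) = h*(-h - 2*A)
U(v) = -v + 6*v² (U(v) = 6*v² - v = -v + 6*v²)
(-15 + (-7 + U(w(5, 2))))² = (-15 + (-7 + (-1*5*(5 + 2*2))*(-1 + 6*(-1*5*(5 + 2*2)))))² = (-15 + (-7 + (-1*5*(5 + 4))*(-1 + 6*(-1*5*(5 + 4)))))² = (-15 + (-7 + (-1*5*9)*(-1 + 6*(-1*5*9))))² = (-15 + (-7 - 45*(-1 + 6*(-45))))² = (-15 + (-7 - 45*(-1 - 270)))² = (-15 + (-7 - 45*(-271)))² = (-15 + (-7 + 12195))² = (-15 + 12188)² = 12173² = 148181929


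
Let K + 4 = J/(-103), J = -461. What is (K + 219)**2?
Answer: 511031236/10609 ≈ 48170.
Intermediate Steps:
K = 49/103 (K = -4 - 461/(-103) = -4 - 461*(-1/103) = -4 + 461/103 = 49/103 ≈ 0.47573)
(K + 219)**2 = (49/103 + 219)**2 = (22606/103)**2 = 511031236/10609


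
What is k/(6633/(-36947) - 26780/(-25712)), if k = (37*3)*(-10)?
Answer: -263619800760/204723241 ≈ -1287.7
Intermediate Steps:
k = -1110 (k = 111*(-10) = -1110)
k/(6633/(-36947) - 26780/(-25712)) = -1110/(6633/(-36947) - 26780/(-25712)) = -1110/(6633*(-1/36947) - 26780*(-1/25712)) = -1110/(-6633/36947 + 6695/6428) = -1110/204723241/237495316 = -1110*237495316/204723241 = -263619800760/204723241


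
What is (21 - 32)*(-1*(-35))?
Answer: -385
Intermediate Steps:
(21 - 32)*(-1*(-35)) = -11*35 = -385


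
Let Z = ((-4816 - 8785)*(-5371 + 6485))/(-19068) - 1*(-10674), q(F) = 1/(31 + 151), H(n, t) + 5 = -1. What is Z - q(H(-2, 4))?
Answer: 710720534/61971 ≈ 11469.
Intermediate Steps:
H(n, t) = -6 (H(n, t) = -5 - 1 = -6)
q(F) = 1/182
Z = 15620239/1362 (Z = -13601*1114*(-1/19068) + 10674 = -15151514*(-1/19068) + 10674 = 1082251/1362 + 10674 = 15620239/1362 ≈ 11469.)
Z - q(H(-2, 4)) = 15620239/1362 - 1*1/182 = 15620239/1362 - 1/182 = 710720534/61971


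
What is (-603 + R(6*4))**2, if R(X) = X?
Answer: 335241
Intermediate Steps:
(-603 + R(6*4))**2 = (-603 + 6*4)**2 = (-603 + 24)**2 = (-579)**2 = 335241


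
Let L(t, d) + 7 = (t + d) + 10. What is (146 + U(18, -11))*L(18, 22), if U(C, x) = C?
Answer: 7052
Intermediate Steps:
L(t, d) = 3 + d + t (L(t, d) = -7 + ((t + d) + 10) = -7 + ((d + t) + 10) = -7 + (10 + d + t) = 3 + d + t)
(146 + U(18, -11))*L(18, 22) = (146 + 18)*(3 + 22 + 18) = 164*43 = 7052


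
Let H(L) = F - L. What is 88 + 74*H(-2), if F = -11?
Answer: -578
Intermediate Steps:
H(L) = -11 - L
88 + 74*H(-2) = 88 + 74*(-11 - 1*(-2)) = 88 + 74*(-11 + 2) = 88 + 74*(-9) = 88 - 666 = -578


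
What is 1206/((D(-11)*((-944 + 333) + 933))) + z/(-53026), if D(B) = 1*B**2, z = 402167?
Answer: -7802640649/1032999506 ≈ -7.5534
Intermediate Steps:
D(B) = B**2
1206/((D(-11)*((-944 + 333) + 933))) + z/(-53026) = 1206/(((-11)**2*((-944 + 333) + 933))) + 402167/(-53026) = 1206/((121*(-611 + 933))) + 402167*(-1/53026) = 1206/((121*322)) - 402167/53026 = 1206/38962 - 402167/53026 = 1206*(1/38962) - 402167/53026 = 603/19481 - 402167/53026 = -7802640649/1032999506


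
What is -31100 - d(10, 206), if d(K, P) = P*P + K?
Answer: -73546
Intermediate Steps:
d(K, P) = K + P² (d(K, P) = P² + K = K + P²)
-31100 - d(10, 206) = -31100 - (10 + 206²) = -31100 - (10 + 42436) = -31100 - 1*42446 = -31100 - 42446 = -73546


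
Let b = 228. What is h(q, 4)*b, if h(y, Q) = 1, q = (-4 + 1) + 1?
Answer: 228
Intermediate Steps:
q = -2 (q = -3 + 1 = -2)
h(q, 4)*b = 1*228 = 228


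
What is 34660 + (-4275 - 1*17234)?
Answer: 13151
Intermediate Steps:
34660 + (-4275 - 1*17234) = 34660 + (-4275 - 17234) = 34660 - 21509 = 13151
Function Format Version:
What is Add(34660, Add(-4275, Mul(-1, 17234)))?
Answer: 13151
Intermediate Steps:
Add(34660, Add(-4275, Mul(-1, 17234))) = Add(34660, Add(-4275, -17234)) = Add(34660, -21509) = 13151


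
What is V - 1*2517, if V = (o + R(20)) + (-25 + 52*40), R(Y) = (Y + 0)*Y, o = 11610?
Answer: 11548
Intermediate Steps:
R(Y) = Y**2 (R(Y) = Y*Y = Y**2)
V = 14065 (V = (11610 + 20**2) + (-25 + 52*40) = (11610 + 400) + (-25 + 2080) = 12010 + 2055 = 14065)
V - 1*2517 = 14065 - 1*2517 = 14065 - 2517 = 11548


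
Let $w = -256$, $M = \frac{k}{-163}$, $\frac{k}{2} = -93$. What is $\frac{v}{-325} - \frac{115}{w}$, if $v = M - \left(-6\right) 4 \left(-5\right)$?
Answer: $\frac{11051869}{13561600} \approx 0.81494$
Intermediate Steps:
$k = -186$ ($k = 2 \left(-93\right) = -186$)
$M = \frac{186}{163}$ ($M = - \frac{186}{-163} = \left(-186\right) \left(- \frac{1}{163}\right) = \frac{186}{163} \approx 1.1411$)
$v = - \frac{19374}{163}$ ($v = \frac{186}{163} - \left(-6\right) 4 \left(-5\right) = \frac{186}{163} - \left(-24\right) \left(-5\right) = \frac{186}{163} - 120 = - \frac{19374}{163} \approx -118.86$)
$\frac{v}{-325} - \frac{115}{w} = - \frac{19374}{163 \left(-325\right)} - \frac{115}{-256} = \left(- \frac{19374}{163}\right) \left(- \frac{1}{325}\right) - - \frac{115}{256} = \frac{19374}{52975} + \frac{115}{256} = \frac{11051869}{13561600}$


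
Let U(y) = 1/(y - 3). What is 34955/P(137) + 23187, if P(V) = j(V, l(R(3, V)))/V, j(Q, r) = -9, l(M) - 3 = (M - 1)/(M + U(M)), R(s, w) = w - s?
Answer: -4580152/9 ≈ -5.0891e+5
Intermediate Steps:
U(y) = 1/(-3 + y)
l(M) = 3 + (-1 + M)/(M + 1/(-3 + M)) (l(M) = 3 + (M - 1)/(M + 1/(-3 + M)) = 3 + (-1 + M)/(M + 1/(-3 + M)))
P(V) = -9/V
34955/P(137) + 23187 = 34955/((-9/137)) + 23187 = 34955/((-9*1/137)) + 23187 = 34955/(-9/137) + 23187 = 34955*(-137/9) + 23187 = -4788835/9 + 23187 = -4580152/9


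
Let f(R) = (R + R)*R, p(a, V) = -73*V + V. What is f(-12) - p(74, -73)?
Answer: -4968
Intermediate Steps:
p(a, V) = -72*V
f(R) = 2*R² (f(R) = (2*R)*R = 2*R²)
f(-12) - p(74, -73) = 2*(-12)² - (-72)*(-73) = 2*144 - 1*5256 = 288 - 5256 = -4968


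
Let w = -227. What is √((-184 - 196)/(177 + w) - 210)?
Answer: 2*I*√1265/5 ≈ 14.227*I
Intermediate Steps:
√((-184 - 196)/(177 + w) - 210) = √((-184 - 196)/(177 - 227) - 210) = √(-380/(-50) - 210) = √(-380*(-1/50) - 210) = √(38/5 - 210) = √(-1012/5) = 2*I*√1265/5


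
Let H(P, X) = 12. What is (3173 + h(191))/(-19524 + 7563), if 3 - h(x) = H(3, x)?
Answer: -3164/11961 ≈ -0.26453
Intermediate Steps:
h(x) = -9 (h(x) = 3 - 1*12 = 3 - 12 = -9)
(3173 + h(191))/(-19524 + 7563) = (3173 - 9)/(-19524 + 7563) = 3164/(-11961) = 3164*(-1/11961) = -3164/11961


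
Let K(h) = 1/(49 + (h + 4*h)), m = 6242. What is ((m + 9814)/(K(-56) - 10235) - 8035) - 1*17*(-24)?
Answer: -9018059129/1182143 ≈ -7628.6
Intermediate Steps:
K(h) = 1/(49 + 5*h)
((m + 9814)/(K(-56) - 10235) - 8035) - 1*17*(-24) = ((6242 + 9814)/(1/(49 + 5*(-56)) - 10235) - 8035) - 1*17*(-24) = (16056/(1/(49 - 280) - 10235) - 8035) - 17*(-24) = (16056/(1/(-231) - 10235) - 8035) + 408 = (16056/(-1/231 - 10235) - 8035) + 408 = (16056/(-2364286/231) - 8035) + 408 = (16056*(-231/2364286) - 8035) + 408 = (-1854468/1182143 - 8035) + 408 = -9500373473/1182143 + 408 = -9018059129/1182143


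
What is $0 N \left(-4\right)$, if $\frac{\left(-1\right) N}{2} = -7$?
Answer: $0$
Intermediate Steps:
$N = 14$ ($N = \left(-2\right) \left(-7\right) = 14$)
$0 N \left(-4\right) = 0 \cdot 14 \left(-4\right) = 0 \left(-4\right) = 0$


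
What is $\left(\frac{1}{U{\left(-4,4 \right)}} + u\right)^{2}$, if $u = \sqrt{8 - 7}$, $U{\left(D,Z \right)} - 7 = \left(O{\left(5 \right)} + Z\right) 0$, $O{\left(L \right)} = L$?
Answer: $\frac{64}{49} \approx 1.3061$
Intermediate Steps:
$U{\left(D,Z \right)} = 7$ ($U{\left(D,Z \right)} = 7 + \left(5 + Z\right) 0 = 7 + 0 = 7$)
$u = 1$ ($u = \sqrt{1} = 1$)
$\left(\frac{1}{U{\left(-4,4 \right)}} + u\right)^{2} = \left(\frac{1}{7} + 1\right)^{2} = \left(\frac{8}{7}\right)^{2} = \frac{64}{49}$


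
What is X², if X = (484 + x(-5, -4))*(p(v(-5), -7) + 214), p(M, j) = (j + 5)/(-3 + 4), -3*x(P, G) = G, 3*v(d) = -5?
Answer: 95278403584/9 ≈ 1.0586e+10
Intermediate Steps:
v(d) = -5/3 (v(d) = (⅓)*(-5) = -5/3)
x(P, G) = -G/3
p(M, j) = 5 + j (p(M, j) = (5 + j)/1 = (5 + j)*1 = 5 + j)
X = 308672/3 (X = (484 - ⅓*(-4))*((5 - 7) + 214) = (484 + 4/3)*(-2 + 214) = (1456/3)*212 = 308672/3 ≈ 1.0289e+5)
X² = (308672/3)² = 95278403584/9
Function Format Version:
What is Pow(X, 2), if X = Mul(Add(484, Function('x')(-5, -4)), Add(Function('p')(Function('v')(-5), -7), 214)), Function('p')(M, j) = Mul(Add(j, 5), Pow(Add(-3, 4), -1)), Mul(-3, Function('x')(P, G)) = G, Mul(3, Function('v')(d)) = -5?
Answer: Rational(95278403584, 9) ≈ 1.0586e+10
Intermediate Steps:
Function('v')(d) = Rational(-5, 3) (Function('v')(d) = Mul(Rational(1, 3), -5) = Rational(-5, 3))
Function('x')(P, G) = Mul(Rational(-1, 3), G)
Function('p')(M, j) = Add(5, j) (Function('p')(M, j) = Mul(Add(5, j), Pow(1, -1)) = Mul(Add(5, j), 1) = Add(5, j))
X = Rational(308672, 3) (X = Mul(Add(484, Mul(Rational(-1, 3), -4)), Add(Add(5, -7), 214)) = Mul(Add(484, Rational(4, 3)), Add(-2, 214)) = Mul(Rational(1456, 3), 212) = Rational(308672, 3) ≈ 1.0289e+5)
Pow(X, 2) = Pow(Rational(308672, 3), 2) = Rational(95278403584, 9)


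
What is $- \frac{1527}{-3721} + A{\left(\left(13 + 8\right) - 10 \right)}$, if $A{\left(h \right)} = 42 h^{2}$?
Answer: $\frac{18911649}{3721} \approx 5082.4$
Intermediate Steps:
$- \frac{1527}{-3721} + A{\left(\left(13 + 8\right) - 10 \right)} = - \frac{1527}{-3721} + 42 \left(\left(13 + 8\right) - 10\right)^{2} = \left(-1527\right) \left(- \frac{1}{3721}\right) + 42 \left(21 - 10\right)^{2} = \frac{1527}{3721} + 42 \cdot 11^{2} = \frac{1527}{3721} + 42 \cdot 121 = \frac{1527}{3721} + 5082 = \frac{18911649}{3721}$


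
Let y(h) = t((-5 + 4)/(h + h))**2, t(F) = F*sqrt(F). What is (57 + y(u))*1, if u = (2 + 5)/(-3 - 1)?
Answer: 19559/343 ≈ 57.023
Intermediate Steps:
t(F) = F**(3/2)
u = -7/4 (u = 7/(-4) = 7*(-1/4) = -7/4 ≈ -1.7500)
y(h) = -1/(8*h**3) (y(h) = (((-5 + 4)/(h + h))**(3/2))**2 = ((-1/(2*h))**(3/2))**2 = (sqrt(2)*(-1/h)**(3/2)/4)**2 = -1/(8*h**3))
(57 + y(u))*1 = (57 - 1/(8*(-7/4)**3))*1 = (57 - 1/8*(-64/343))*1 = (57 + 8/343)*1 = (19559/343)*1 = 19559/343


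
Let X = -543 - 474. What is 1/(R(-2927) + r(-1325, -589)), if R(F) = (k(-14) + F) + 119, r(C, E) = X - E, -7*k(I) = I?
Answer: -1/3234 ≈ -0.00030921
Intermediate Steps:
X = -1017
k(I) = -I/7
r(C, E) = -1017 - E
R(F) = 121 + F (R(F) = (-1/7*(-14) + F) + 119 = (2 + F) + 119 = 121 + F)
1/(R(-2927) + r(-1325, -589)) = 1/((121 - 2927) + (-1017 - 1*(-589))) = 1/(-2806 + (-1017 + 589)) = 1/(-2806 - 428) = 1/(-3234) = -1/3234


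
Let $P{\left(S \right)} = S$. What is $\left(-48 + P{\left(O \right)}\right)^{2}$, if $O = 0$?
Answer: $2304$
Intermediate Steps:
$\left(-48 + P{\left(O \right)}\right)^{2} = \left(-48 + 0\right)^{2} = \left(-48\right)^{2} = 2304$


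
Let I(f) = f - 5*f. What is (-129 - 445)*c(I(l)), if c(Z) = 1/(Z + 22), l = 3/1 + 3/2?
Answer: -287/2 ≈ -143.50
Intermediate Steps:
l = 9/2 (l = 3*1 + 3*(1/2) = 3 + 3/2 = 9/2 ≈ 4.5000)
I(f) = -4*f
c(Z) = 1/(22 + Z)
(-129 - 445)*c(I(l)) = (-129 - 445)/(22 - 4*9/2) = -574/(22 - 18) = -574/4 = -574*1/4 = -287/2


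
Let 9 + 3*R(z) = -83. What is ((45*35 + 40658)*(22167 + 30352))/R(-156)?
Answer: -6654104781/92 ≈ -7.2327e+7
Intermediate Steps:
R(z) = -92/3 (R(z) = -3 + (⅓)*(-83) = -3 - 83/3 = -92/3)
((45*35 + 40658)*(22167 + 30352))/R(-156) = ((45*35 + 40658)*(22167 + 30352))/(-92/3) = ((1575 + 40658)*52519)*(-3/92) = (42233*52519)*(-3/92) = 2218034927*(-3/92) = -6654104781/92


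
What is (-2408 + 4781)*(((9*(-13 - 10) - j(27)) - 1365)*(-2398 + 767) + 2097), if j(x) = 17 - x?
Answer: 6050483187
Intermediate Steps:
(-2408 + 4781)*(((9*(-13 - 10) - j(27)) - 1365)*(-2398 + 767) + 2097) = (-2408 + 4781)*(((9*(-13 - 10) - (17 - 1*27)) - 1365)*(-2398 + 767) + 2097) = 2373*(((9*(-23) - (17 - 27)) - 1365)*(-1631) + 2097) = 2373*(((-207 - 1*(-10)) - 1365)*(-1631) + 2097) = 2373*(((-207 + 10) - 1365)*(-1631) + 2097) = 2373*((-197 - 1365)*(-1631) + 2097) = 2373*(-1562*(-1631) + 2097) = 2373*(2547622 + 2097) = 2373*2549719 = 6050483187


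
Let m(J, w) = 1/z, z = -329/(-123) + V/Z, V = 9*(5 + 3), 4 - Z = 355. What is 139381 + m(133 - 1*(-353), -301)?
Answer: 550417168/3949 ≈ 1.3938e+5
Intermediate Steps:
Z = -351 (Z = 4 - 1*355 = 4 - 355 = -351)
V = 72 (V = 9*8 = 72)
z = 3949/1599 (z = -329/(-123) + 72/(-351) = -329*(-1/123) + 72*(-1/351) = 329/123 - 8/39 = 3949/1599 ≈ 2.4697)
m(J, w) = 1599/3949 (m(J, w) = 1/(3949/1599) = 1599/3949)
139381 + m(133 - 1*(-353), -301) = 139381 + 1599/3949 = 550417168/3949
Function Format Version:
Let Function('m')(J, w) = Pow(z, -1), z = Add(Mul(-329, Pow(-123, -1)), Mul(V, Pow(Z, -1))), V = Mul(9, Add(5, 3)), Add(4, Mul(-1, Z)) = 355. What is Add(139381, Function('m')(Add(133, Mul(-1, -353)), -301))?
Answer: Rational(550417168, 3949) ≈ 1.3938e+5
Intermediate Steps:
Z = -351 (Z = Add(4, Mul(-1, 355)) = Add(4, -355) = -351)
V = 72 (V = Mul(9, 8) = 72)
z = Rational(3949, 1599) (z = Add(Mul(-329, Pow(-123, -1)), Mul(72, Pow(-351, -1))) = Add(Mul(-329, Rational(-1, 123)), Mul(72, Rational(-1, 351))) = Add(Rational(329, 123), Rational(-8, 39)) = Rational(3949, 1599) ≈ 2.4697)
Function('m')(J, w) = Rational(1599, 3949) (Function('m')(J, w) = Pow(Rational(3949, 1599), -1) = Rational(1599, 3949))
Add(139381, Function('m')(Add(133, Mul(-1, -353)), -301)) = Add(139381, Rational(1599, 3949)) = Rational(550417168, 3949)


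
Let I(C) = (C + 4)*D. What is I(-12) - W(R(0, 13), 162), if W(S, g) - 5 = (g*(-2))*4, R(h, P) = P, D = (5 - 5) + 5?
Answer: 1251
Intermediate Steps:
D = 5 (D = 0 + 5 = 5)
W(S, g) = 5 - 8*g (W(S, g) = 5 + (g*(-2))*4 = 5 - 2*g*4 = 5 - 8*g)
I(C) = 20 + 5*C (I(C) = (C + 4)*5 = (4 + C)*5 = 20 + 5*C)
I(-12) - W(R(0, 13), 162) = (20 + 5*(-12)) - (5 - 8*162) = (20 - 60) - (5 - 1296) = -40 - 1*(-1291) = -40 + 1291 = 1251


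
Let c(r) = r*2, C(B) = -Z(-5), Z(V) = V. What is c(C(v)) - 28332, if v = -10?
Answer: -28322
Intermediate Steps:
C(B) = 5 (C(B) = -1*(-5) = 5)
c(r) = 2*r
c(C(v)) - 28332 = 2*5 - 28332 = 10 - 28332 = -28322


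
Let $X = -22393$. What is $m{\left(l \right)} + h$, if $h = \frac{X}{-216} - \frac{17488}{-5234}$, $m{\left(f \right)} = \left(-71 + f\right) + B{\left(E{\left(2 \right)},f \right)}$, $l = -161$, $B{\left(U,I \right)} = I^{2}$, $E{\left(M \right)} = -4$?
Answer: $\frac{14581763593}{565272} \approx 25796.0$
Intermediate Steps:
$m{\left(f \right)} = -71 + f + f^{2}$ ($m{\left(f \right)} = \left(-71 + f\right) + f^{2} = -71 + f + f^{2}$)
$h = \frac{60491185}{565272}$ ($h = - \frac{22393}{-216} - \frac{17488}{-5234} = \left(-22393\right) \left(- \frac{1}{216}\right) - - \frac{8744}{2617} = \frac{22393}{216} + \frac{8744}{2617} = \frac{60491185}{565272} \approx 107.01$)
$m{\left(l \right)} + h = \left(-71 - 161 + \left(-161\right)^{2}\right) + \frac{60491185}{565272} = \left(-71 - 161 + 25921\right) + \frac{60491185}{565272} = 25689 + \frac{60491185}{565272} = \frac{14581763593}{565272}$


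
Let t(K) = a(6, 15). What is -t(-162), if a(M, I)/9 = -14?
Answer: 126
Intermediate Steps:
a(M, I) = -126 (a(M, I) = 9*(-14) = -126)
t(K) = -126
-t(-162) = -1*(-126) = 126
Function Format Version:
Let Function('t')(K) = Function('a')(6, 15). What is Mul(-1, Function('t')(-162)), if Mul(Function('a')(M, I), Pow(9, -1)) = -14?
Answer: 126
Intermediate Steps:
Function('a')(M, I) = -126 (Function('a')(M, I) = Mul(9, -14) = -126)
Function('t')(K) = -126
Mul(-1, Function('t')(-162)) = Mul(-1, -126) = 126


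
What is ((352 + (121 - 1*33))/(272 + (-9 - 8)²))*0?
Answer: 0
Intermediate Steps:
((352 + (121 - 1*33))/(272 + (-9 - 8)²))*0 = ((352 + (121 - 33))/(272 + (-17)²))*0 = ((352 + 88)/(272 + 289))*0 = (440/561)*0 = (440*(1/561))*0 = (40/51)*0 = 0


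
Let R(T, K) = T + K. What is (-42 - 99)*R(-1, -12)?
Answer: 1833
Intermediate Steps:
R(T, K) = K + T
(-42 - 99)*R(-1, -12) = (-42 - 99)*(-12 - 1) = -141*(-13) = 1833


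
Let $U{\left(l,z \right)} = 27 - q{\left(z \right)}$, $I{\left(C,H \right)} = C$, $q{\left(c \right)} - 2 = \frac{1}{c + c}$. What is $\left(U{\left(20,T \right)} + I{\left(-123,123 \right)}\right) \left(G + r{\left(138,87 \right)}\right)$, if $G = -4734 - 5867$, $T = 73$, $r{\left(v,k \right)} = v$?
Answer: $\frac{149715067}{146} \approx 1.0254 \cdot 10^{6}$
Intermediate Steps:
$q{\left(c \right)} = 2 + \frac{1}{2 c}$ ($q{\left(c \right)} = 2 + \frac{1}{c + c} = 2 + \frac{1}{2 c}$)
$G = -10601$
$U{\left(l,z \right)} = 25 - \frac{1}{2 z}$ ($U{\left(l,z \right)} = 27 - \left(2 + \frac{1}{2 z}\right) = 25 - \frac{1}{2 z}$)
$\left(U{\left(20,T \right)} + I{\left(-123,123 \right)}\right) \left(G + r{\left(138,87 \right)}\right) = \left(\left(25 - \frac{1}{2 \cdot 73}\right) - 123\right) \left(-10601 + 138\right) = \left(\left(25 - \frac{1}{146}\right) - 123\right) \left(-10463\right) = \left(\frac{3649}{146} - 123\right) \left(-10463\right) = \left(- \frac{14309}{146}\right) \left(-10463\right) = \frac{149715067}{146}$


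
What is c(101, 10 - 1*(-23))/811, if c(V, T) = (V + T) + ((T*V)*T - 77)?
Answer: 110046/811 ≈ 135.69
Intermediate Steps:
c(V, T) = -77 + T + V + V*T² (c(V, T) = (T + V) + (V*T² - 77) = (T + V) + (-77 + V*T²) = -77 + T + V + V*T²)
c(101, 10 - 1*(-23))/811 = (-77 + (10 - 1*(-23)) + 101 + 101*(10 - 1*(-23))²)/811 = (-77 + (10 + 23) + 101 + 101*(10 + 23)²)*(1/811) = (-77 + 33 + 101 + 101*33²)*(1/811) = (-77 + 33 + 101 + 101*1089)*(1/811) = (-77 + 33 + 101 + 109989)*(1/811) = 110046*(1/811) = 110046/811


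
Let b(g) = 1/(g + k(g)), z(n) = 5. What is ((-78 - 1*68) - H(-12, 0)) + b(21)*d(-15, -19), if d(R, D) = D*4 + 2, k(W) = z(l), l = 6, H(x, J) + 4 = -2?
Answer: -1857/13 ≈ -142.85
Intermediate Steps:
H(x, J) = -6 (H(x, J) = -4 - 2 = -6)
k(W) = 5
b(g) = 1/(5 + g) (b(g) = 1/(g + 5) = 1/(5 + g))
d(R, D) = 2 + 4*D (d(R, D) = 4*D + 2 = 2 + 4*D)
((-78 - 1*68) - H(-12, 0)) + b(21)*d(-15, -19) = ((-78 - 1*68) - 1*(-6)) + (2 + 4*(-19))/(5 + 21) = ((-78 - 68) + 6) + (2 - 76)/26 = (-146 + 6) + (1/26)*(-74) = -140 - 37/13 = -1857/13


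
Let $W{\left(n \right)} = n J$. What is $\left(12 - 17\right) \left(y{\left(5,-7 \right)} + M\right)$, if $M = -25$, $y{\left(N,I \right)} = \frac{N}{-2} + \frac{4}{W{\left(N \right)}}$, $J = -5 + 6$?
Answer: $\frac{267}{2} \approx 133.5$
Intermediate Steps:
$J = 1$
$W{\left(n \right)} = n$ ($W{\left(n \right)} = n 1 = n$)
$y{\left(N,I \right)} = \frac{4}{N} - \frac{N}{2}$ ($y{\left(N,I \right)} = \frac{N}{-2} + \frac{4}{N} = N \left(- \frac{1}{2}\right) + \frac{4}{N} = - \frac{N}{2} + \frac{4}{N} = \frac{4}{N} - \frac{N}{2}$)
$\left(12 - 17\right) \left(y{\left(5,-7 \right)} + M\right) = \left(12 - 17\right) \left(\left(\frac{4}{5} - \frac{5}{2}\right) - 25\right) = - 5 \left(\left(4 \cdot \frac{1}{5} - \frac{5}{2}\right) - 25\right) = - 5 \left(\left(\frac{4}{5} - \frac{5}{2}\right) - 25\right) = - 5 \left(- \frac{17}{10} - 25\right) = \left(-5\right) \left(- \frac{267}{10}\right) = \frac{267}{2}$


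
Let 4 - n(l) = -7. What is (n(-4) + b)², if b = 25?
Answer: 1296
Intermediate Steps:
n(l) = 11 (n(l) = 4 - 1*(-7) = 4 + 7 = 11)
(n(-4) + b)² = (11 + 25)² = 36² = 1296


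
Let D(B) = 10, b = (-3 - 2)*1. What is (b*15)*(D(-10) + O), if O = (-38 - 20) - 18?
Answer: 4950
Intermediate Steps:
b = -5 (b = -5*1 = -5)
O = -76 (O = -58 - 18 = -76)
(b*15)*(D(-10) + O) = (-5*15)*(10 - 76) = -75*(-66) = 4950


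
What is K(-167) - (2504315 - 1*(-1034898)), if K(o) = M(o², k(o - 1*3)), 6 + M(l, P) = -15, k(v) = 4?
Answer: -3539234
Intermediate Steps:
M(l, P) = -21 (M(l, P) = -6 - 15 = -21)
K(o) = -21
K(-167) - (2504315 - 1*(-1034898)) = -21 - (2504315 - 1*(-1034898)) = -21 - (2504315 + 1034898) = -21 - 1*3539213 = -21 - 3539213 = -3539234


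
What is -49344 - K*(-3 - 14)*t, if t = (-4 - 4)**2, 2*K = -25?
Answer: -62944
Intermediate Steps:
K = -25/2 (K = (1/2)*(-25) = -25/2 ≈ -12.500)
t = 64 (t = (-8)**2 = 64)
-49344 - K*(-3 - 14)*t = -49344 - (-25*(-3 - 14)/2)*64 = -49344 - (-25/2*(-17))*64 = -49344 - 425*64/2 = -49344 - 1*13600 = -49344 - 13600 = -62944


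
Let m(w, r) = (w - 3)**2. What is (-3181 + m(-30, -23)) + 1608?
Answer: -484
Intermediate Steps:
m(w, r) = (-3 + w)**2
(-3181 + m(-30, -23)) + 1608 = (-3181 + (-3 - 30)**2) + 1608 = (-3181 + (-33)**2) + 1608 = (-3181 + 1089) + 1608 = -2092 + 1608 = -484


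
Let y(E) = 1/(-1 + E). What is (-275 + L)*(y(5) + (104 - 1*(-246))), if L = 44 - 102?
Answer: -466533/4 ≈ -1.1663e+5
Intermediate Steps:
L = -58
(-275 + L)*(y(5) + (104 - 1*(-246))) = (-275 - 58)*(1/(-1 + 5) + (104 - 1*(-246))) = -333*(1/4 + (104 + 246)) = -333*(¼ + 350) = -333*1401/4 = -466533/4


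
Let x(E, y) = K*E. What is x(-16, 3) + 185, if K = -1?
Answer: 201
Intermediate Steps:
x(E, y) = -E
x(-16, 3) + 185 = -1*(-16) + 185 = 16 + 185 = 201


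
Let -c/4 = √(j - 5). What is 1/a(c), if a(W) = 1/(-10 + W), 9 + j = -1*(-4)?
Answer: -10 - 4*I*√10 ≈ -10.0 - 12.649*I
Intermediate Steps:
j = -5 (j = -9 - 1*(-4) = -9 + 4 = -5)
c = -4*I*√10 (c = -4*√(-5 - 5) = -4*I*√10 ≈ -12.649*I)
1/a(c) = 1/(1/(-10 - 4*I*√10)) = -10 - 4*I*√10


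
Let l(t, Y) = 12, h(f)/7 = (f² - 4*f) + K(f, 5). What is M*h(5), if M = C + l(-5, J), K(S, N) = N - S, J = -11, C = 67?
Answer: 2765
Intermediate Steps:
h(f) = 35 - 35*f + 7*f² (h(f) = 7*((f² - 4*f) + (5 - f)) = 7*(5 + f² - 5*f) = 35 - 35*f + 7*f²)
M = 79 (M = 67 + 12 = 79)
M*h(5) = 79*(35 - 35*5 + 7*5²) = 79*(35 - 175 + 7*25) = 79*(35 - 175 + 175) = 79*35 = 2765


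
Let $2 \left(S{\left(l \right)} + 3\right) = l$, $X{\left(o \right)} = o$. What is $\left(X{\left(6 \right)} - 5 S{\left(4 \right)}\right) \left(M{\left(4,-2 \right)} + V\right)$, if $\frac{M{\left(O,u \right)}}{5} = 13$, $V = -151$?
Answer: $-946$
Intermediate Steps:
$M{\left(O,u \right)} = 65$ ($M{\left(O,u \right)} = 5 \cdot 13 = 65$)
$S{\left(l \right)} = -3 + \frac{l}{2}$
$\left(X{\left(6 \right)} - 5 S{\left(4 \right)}\right) \left(M{\left(4,-2 \right)} + V\right) = \left(6 - 5 \left(-3 + \frac{1}{2} \cdot 4\right)\right) \left(65 - 151\right) = \left(6 - 5 \left(-3 + 2\right)\right) \left(-86\right) = \left(6 - -5\right) \left(-86\right) = \left(6 + 5\right) \left(-86\right) = 11 \left(-86\right) = -946$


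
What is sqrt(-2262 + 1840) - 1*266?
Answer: -266 + I*sqrt(422) ≈ -266.0 + 20.543*I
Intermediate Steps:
sqrt(-2262 + 1840) - 1*266 = sqrt(-422) - 266 = I*sqrt(422) - 266 = -266 + I*sqrt(422)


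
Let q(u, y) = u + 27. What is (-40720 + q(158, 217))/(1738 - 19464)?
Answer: 40535/17726 ≈ 2.2868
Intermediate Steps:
q(u, y) = 27 + u
(-40720 + q(158, 217))/(1738 - 19464) = (-40720 + (27 + 158))/(1738 - 19464) = (-40720 + 185)/(-17726) = -40535*(-1/17726) = 40535/17726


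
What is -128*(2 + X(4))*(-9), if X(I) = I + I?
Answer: 11520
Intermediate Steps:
X(I) = 2*I
-128*(2 + X(4))*(-9) = -128*(2 + 2*4)*(-9) = -128*(2 + 8)*(-9) = -1280*(-9) = -128*(-90) = 11520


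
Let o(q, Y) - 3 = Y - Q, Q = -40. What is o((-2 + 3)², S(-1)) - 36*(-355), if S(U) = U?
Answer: 12822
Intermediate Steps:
o(q, Y) = 43 + Y (o(q, Y) = 3 + (Y - 1*(-40)) = 3 + (Y + 40) = 3 + (40 + Y) = 43 + Y)
o((-2 + 3)², S(-1)) - 36*(-355) = (43 - 1) - 36*(-355) = 42 + 12780 = 12822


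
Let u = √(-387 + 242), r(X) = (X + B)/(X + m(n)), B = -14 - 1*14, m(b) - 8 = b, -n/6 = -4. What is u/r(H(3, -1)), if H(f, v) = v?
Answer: -31*I*√145/29 ≈ -12.872*I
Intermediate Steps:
n = 24 (n = -6*(-4) = 24)
m(b) = 8 + b
B = -28 (B = -14 - 14 = -28)
r(X) = (-28 + X)/(32 + X) (r(X) = (X - 28)/(X + (8 + 24)) = (-28 + X)/(X + 32) = (-28 + X)/(32 + X))
u = I*√145 (u = √(-145) = I*√145 ≈ 12.042*I)
u/r(H(3, -1)) = (I*√145)/(((-28 - 1)/(32 - 1))) = (I*√145)/((-29/31)) = (I*√145)/(((1/31)*(-29))) = (I*√145)/(-29/31) = (I*√145)*(-31/29) = -31*I*√145/29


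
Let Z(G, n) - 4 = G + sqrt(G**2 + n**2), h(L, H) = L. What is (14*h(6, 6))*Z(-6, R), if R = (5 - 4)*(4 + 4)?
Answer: 672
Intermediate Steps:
R = 8 (R = 1*8 = 8)
Z(G, n) = 4 + G + sqrt(G**2 + n**2) (Z(G, n) = 4 + (G + sqrt(G**2 + n**2)) = 4 + G + sqrt(G**2 + n**2))
(14*h(6, 6))*Z(-6, R) = (14*6)*(4 - 6 + sqrt((-6)**2 + 8**2)) = 84*(4 - 6 + sqrt(36 + 64)) = 84*(4 - 6 + sqrt(100)) = 84*(4 - 6 + 10) = 84*8 = 672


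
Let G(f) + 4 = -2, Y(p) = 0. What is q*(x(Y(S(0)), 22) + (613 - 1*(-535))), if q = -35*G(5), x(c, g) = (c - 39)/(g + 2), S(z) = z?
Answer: 962955/4 ≈ 2.4074e+5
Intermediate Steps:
x(c, g) = (-39 + c)/(2 + g)
G(f) = -6 (G(f) = -4 - 2 = -6)
q = 210 (q = -35*(-6) = 210)
q*(x(Y(S(0)), 22) + (613 - 1*(-535))) = 210*((-39 + 0)/(2 + 22) + (613 - 1*(-535))) = 210*(-39/24 + (613 + 535)) = 210*((1/24)*(-39) + 1148) = 210*(-13/8 + 1148) = 210*(9171/8) = 962955/4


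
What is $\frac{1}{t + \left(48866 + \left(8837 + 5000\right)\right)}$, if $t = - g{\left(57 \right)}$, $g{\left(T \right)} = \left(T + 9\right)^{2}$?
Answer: $\frac{1}{58347} \approx 1.7139 \cdot 10^{-5}$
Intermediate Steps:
$g{\left(T \right)} = \left(9 + T\right)^{2}$
$t = -4356$ ($t = - \left(9 + 57\right)^{2} = - 66^{2} = \left(-1\right) 4356 = -4356$)
$\frac{1}{t + \left(48866 + \left(8837 + 5000\right)\right)} = \frac{1}{-4356 + \left(48866 + \left(8837 + 5000\right)\right)} = \frac{1}{-4356 + \left(48866 + 13837\right)} = \frac{1}{-4356 + 62703} = \frac{1}{58347}$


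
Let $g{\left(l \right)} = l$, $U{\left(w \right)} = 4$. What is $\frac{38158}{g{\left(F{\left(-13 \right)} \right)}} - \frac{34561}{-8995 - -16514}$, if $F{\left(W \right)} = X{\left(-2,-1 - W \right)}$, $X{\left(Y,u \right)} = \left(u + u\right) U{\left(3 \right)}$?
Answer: $\frac{141796073}{360912} \approx 392.88$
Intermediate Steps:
$X{\left(Y,u \right)} = 8 u$ ($X{\left(Y,u \right)} = \left(u + u\right) 4 = 2 u 4 = 8 u$)
$F{\left(W \right)} = -8 - 8 W$ ($F{\left(W \right)} = 8 \left(-1 - W\right) = -8 - 8 W$)
$\frac{38158}{g{\left(F{\left(-13 \right)} \right)}} - \frac{34561}{-8995 - -16514} = \frac{38158}{-8 - -104} - \frac{34561}{-8995 - -16514} = \frac{38158}{-8 + 104} - \frac{34561}{-8995 + 16514} = \frac{38158}{96} - \frac{34561}{7519} = 38158 \cdot \frac{1}{96} - \frac{34561}{7519} = \frac{19079}{48} - \frac{34561}{7519} = \frac{141796073}{360912}$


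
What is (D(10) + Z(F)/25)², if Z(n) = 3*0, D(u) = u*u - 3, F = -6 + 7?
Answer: 9409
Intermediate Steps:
F = 1
D(u) = -3 + u² (D(u) = u² - 3 = -3 + u²)
Z(n) = 0
(D(10) + Z(F)/25)² = ((-3 + 10²) + 0/25)² = ((-3 + 100) + 0*(1/25))² = (97 + 0)² = 97² = 9409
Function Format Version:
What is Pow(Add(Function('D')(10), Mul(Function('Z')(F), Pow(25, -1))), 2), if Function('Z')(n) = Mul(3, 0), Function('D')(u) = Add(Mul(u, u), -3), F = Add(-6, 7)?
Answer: 9409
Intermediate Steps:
F = 1
Function('D')(u) = Add(-3, Pow(u, 2)) (Function('D')(u) = Add(Pow(u, 2), -3) = Add(-3, Pow(u, 2)))
Function('Z')(n) = 0
Pow(Add(Function('D')(10), Mul(Function('Z')(F), Pow(25, -1))), 2) = Pow(Add(Add(-3, Pow(10, 2)), Mul(0, Pow(25, -1))), 2) = Pow(Add(Add(-3, 100), Mul(0, Rational(1, 25))), 2) = Pow(Add(97, 0), 2) = Pow(97, 2) = 9409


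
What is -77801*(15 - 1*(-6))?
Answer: -1633821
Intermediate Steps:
-77801*(15 - 1*(-6)) = -77801*(15 + 6) = -77801*21 = -1633821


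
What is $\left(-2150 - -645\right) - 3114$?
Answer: $-4619$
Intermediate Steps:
$\left(-2150 - -645\right) - 3114 = \left(-2150 + \left(-983 + 1628\right)\right) - 3114 = \left(-2150 + 645\right) - 3114 = -1505 - 3114 = -4619$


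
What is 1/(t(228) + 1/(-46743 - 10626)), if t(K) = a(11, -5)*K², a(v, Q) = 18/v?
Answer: 631059/53680861717 ≈ 1.1756e-5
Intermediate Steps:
t(K) = 18*K²/11 (t(K) = (18/11)*K² = (18*(1/11))*K² = 18*K²/11)
1/(t(228) + 1/(-46743 - 10626)) = 1/((18/11)*228² + 1/(-46743 - 10626)) = 1/((18/11)*51984 + 1/(-57369)) = 1/(935712/11 - 1/57369) = 1/(53680861717/631059) = 631059/53680861717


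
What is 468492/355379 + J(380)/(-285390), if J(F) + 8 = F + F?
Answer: 66717843436/50710806405 ≈ 1.3157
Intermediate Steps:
J(F) = -8 + 2*F (J(F) = -8 + (F + F) = -8 + 2*F)
468492/355379 + J(380)/(-285390) = 468492/355379 + (-8 + 2*380)/(-285390) = 468492*(1/355379) + (-8 + 760)*(-1/285390) = 468492/355379 + 752*(-1/285390) = 468492/355379 - 376/142695 = 66717843436/50710806405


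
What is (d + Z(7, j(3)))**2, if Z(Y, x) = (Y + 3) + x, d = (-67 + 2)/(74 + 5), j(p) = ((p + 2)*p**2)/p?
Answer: 3648100/6241 ≈ 584.54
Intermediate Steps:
j(p) = p*(2 + p) (j(p) = ((2 + p)*p**2)/p = (p**2*(2 + p))/p = p*(2 + p))
d = -65/79 ≈ -0.82278
Z(Y, x) = 3 + Y + x (Z(Y, x) = (3 + Y) + x = 3 + Y + x)
(d + Z(7, j(3)))**2 = (-65/79 + (3 + 7 + 3*(2 + 3)))**2 = (-65/79 + (3 + 7 + 3*5))**2 = (-65/79 + (3 + 7 + 15))**2 = (-65/79 + 25)**2 = (1910/79)**2 = 3648100/6241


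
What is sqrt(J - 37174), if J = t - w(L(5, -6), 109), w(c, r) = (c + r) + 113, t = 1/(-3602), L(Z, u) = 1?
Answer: I*sqrt(485203789990)/3602 ≈ 193.38*I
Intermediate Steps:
t = -1/3602 ≈ -0.00027762
w(c, r) = 113 + c + r
J = -803247/3602 (J = -1/3602 - (113 + 1 + 109) = -1/3602 - 1*223 = -1/3602 - 223 = -803247/3602 ≈ -223.00)
sqrt(J - 37174) = sqrt(-803247/3602 - 37174) = sqrt(-134703995/3602) = I*sqrt(485203789990)/3602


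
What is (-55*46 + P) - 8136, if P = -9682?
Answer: -20348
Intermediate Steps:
(-55*46 + P) - 8136 = (-55*46 - 9682) - 8136 = (-2530 - 9682) - 8136 = -12212 - 8136 = -20348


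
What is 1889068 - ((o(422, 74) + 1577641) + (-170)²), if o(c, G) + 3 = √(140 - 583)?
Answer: 282530 - I*√443 ≈ 2.8253e+5 - 21.048*I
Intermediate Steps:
o(c, G) = -3 + I*√443 (o(c, G) = -3 + √(140 - 583) = -3 + √(-443) = -3 + I*√443)
1889068 - ((o(422, 74) + 1577641) + (-170)²) = 1889068 - (((-3 + I*√443) + 1577641) + (-170)²) = 1889068 - ((1577638 + I*√443) + 28900) = 1889068 - (1606538 + I*√443) = 1889068 + (-1606538 - I*√443) = 282530 - I*√443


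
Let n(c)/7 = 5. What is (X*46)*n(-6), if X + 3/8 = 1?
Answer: 4025/4 ≈ 1006.3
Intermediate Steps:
X = 5/8 (X = -3/8 + 1 = 5/8 ≈ 0.62500)
n(c) = 35 (n(c) = 7*5 = 35)
(X*46)*n(-6) = ((5/8)*46)*35 = (115/4)*35 = 4025/4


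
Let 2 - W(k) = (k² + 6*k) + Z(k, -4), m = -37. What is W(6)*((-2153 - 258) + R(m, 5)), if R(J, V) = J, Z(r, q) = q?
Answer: 161568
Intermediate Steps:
W(k) = 6 - k² - 6*k (W(k) = 2 - ((k² + 6*k) - 4) = 2 - (-4 + k² + 6*k) = 2 + (4 - k² - 6*k) = 6 - k² - 6*k)
W(6)*((-2153 - 258) + R(m, 5)) = (6 - 1*6² - 6*6)*((-2153 - 258) - 37) = (6 - 1*36 - 36)*(-2411 - 37) = (6 - 36 - 36)*(-2448) = -66*(-2448) = 161568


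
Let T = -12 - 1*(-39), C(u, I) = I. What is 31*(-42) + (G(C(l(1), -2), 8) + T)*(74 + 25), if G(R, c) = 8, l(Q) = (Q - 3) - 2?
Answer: 2163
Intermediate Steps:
l(Q) = -5 + Q (l(Q) = (-3 + Q) - 2 = -5 + Q)
T = 27 (T = -12 + 39 = 27)
31*(-42) + (G(C(l(1), -2), 8) + T)*(74 + 25) = 31*(-42) + (8 + 27)*(74 + 25) = -1302 + 35*99 = -1302 + 3465 = 2163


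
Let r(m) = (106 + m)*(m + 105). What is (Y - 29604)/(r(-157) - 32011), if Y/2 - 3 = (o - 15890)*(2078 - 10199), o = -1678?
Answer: -285309858/29359 ≈ -9718.0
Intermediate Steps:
r(m) = (105 + m)*(106 + m) (r(m) = (106 + m)*(105 + m) = (105 + m)*(106 + m))
Y = 285339462 (Y = 6 + 2*((-1678 - 15890)*(2078 - 10199)) = 6 + 2*(-17568*(-8121)) = 6 + 2*142669728 = 6 + 285339456 = 285339462)
(Y - 29604)/(r(-157) - 32011) = (285339462 - 29604)/((11130 + (-157)² + 211*(-157)) - 32011) = 285309858/((11130 + 24649 - 33127) - 32011) = 285309858/(2652 - 32011) = 285309858/(-29359) = 285309858*(-1/29359) = -285309858/29359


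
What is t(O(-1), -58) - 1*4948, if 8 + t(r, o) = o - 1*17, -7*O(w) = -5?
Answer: -5031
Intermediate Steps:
O(w) = 5/7 (O(w) = -1/7*(-5) = 5/7)
t(r, o) = -25 + o (t(r, o) = -8 + (o - 1*17) = -8 + (o - 17) = -8 + (-17 + o) = -25 + o)
t(O(-1), -58) - 1*4948 = (-25 - 58) - 1*4948 = -83 - 4948 = -5031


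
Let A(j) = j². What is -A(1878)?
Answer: -3526884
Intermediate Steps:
-A(1878) = -1*1878² = -1*3526884 = -3526884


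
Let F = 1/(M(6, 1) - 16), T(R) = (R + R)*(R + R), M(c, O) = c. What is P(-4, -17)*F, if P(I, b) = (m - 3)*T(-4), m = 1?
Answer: 64/5 ≈ 12.800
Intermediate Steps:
T(R) = 4*R² (T(R) = (2*R)*(2*R) = 4*R²)
F = -⅒ (F = 1/(6 - 16) = 1/(-10) = -⅒ ≈ -0.10000)
P(I, b) = -128 (P(I, b) = (1 - 3)*(4*(-4)²) = -8*16 = -2*64 = -128)
P(-4, -17)*F = -128*(-⅒) = 64/5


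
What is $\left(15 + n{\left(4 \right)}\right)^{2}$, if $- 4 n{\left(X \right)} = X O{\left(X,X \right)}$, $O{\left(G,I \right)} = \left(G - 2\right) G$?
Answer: $49$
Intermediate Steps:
$O{\left(G,I \right)} = G \left(-2 + G\right)$ ($O{\left(G,I \right)} = \left(-2 + G\right) G = G \left(-2 + G\right)$)
$n{\left(X \right)} = - \frac{X^{2} \left(-2 + X\right)}{4}$ ($n{\left(X \right)} = - \frac{X X \left(-2 + X\right)}{4} = - \frac{X^{2} \left(-2 + X\right)}{4}$)
$\left(15 + n{\left(4 \right)}\right)^{2} = \left(15 + \frac{4^{2} \left(2 - 4\right)}{4}\right)^{2} = \left(15 + \frac{1}{4} \cdot 16 \left(2 - 4\right)\right)^{2} = \left(15 + \frac{1}{4} \cdot 16 \left(-2\right)\right)^{2} = \left(15 - 8\right)^{2} = 7^{2} = 49$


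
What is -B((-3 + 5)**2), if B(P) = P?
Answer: -4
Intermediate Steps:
-B((-3 + 5)**2) = -(-3 + 5)**2 = -1*2**2 = -1*4 = -4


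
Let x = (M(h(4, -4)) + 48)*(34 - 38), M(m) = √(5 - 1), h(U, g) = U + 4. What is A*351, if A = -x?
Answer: 70200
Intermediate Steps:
h(U, g) = 4 + U
M(m) = 2 (M(m) = √4 = 2)
x = -200 (x = (2 + 48)*(34 - 38) = 50*(-4) = -200)
A = 200 (A = -1*(-200) = 200)
A*351 = 200*351 = 70200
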